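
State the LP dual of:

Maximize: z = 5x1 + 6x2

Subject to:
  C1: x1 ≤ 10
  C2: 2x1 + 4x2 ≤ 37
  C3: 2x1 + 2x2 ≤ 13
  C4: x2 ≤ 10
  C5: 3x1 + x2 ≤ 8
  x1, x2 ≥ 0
Minimize: z = 10y1 + 37y2 + 13y3 + 10y4 + 8y5

Subject to:
  C1: -y1 - 2y2 - 2y3 - 3y5 ≤ -5
  C2: -4y2 - 2y3 - y4 - y5 ≤ -6
  y1, y2, y3, y4, y5 ≥ 0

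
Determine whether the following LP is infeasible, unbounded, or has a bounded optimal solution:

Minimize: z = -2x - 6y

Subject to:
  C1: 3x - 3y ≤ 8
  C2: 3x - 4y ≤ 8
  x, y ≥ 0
Feasible point: (0, 0) satisfies every constraint, so the LP is feasible.
Direction d = (0, 1): for each constraint row a, a·d ≤ 0 —
  (3)(0) + (-3)(1) = -3 ≤ 0
  (3)(0) + (-4)(1) = -4 ≤ 0
and d ≥ 0, so (0, 0) + t·d stays feasible for every t ≥ 0. Along this ray z = -2x - 6y changes by -6 per unit t, so z → −∞.

Unbounded — the objective can decrease without bound over the feasible region.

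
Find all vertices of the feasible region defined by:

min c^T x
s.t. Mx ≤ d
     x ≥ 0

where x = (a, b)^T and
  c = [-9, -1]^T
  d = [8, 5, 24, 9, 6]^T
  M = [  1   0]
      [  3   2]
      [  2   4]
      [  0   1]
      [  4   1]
Each vertex is the intersection of two constraint boundaries that also satisfies all remaining constraints:
  a = 0 and b = 0 → (0, 0)
  4a + b = 6 and b = 0 → (1.5, 0)
  3a + 2b = 5 and 4a + b = 6 → (1.4, 0.4)
  3a + 2b = 5 and a = 0 → (0, 2.5)

Vertices: (0, 0), (1.5, 0), (1.4, 0.4), (0, 2.5)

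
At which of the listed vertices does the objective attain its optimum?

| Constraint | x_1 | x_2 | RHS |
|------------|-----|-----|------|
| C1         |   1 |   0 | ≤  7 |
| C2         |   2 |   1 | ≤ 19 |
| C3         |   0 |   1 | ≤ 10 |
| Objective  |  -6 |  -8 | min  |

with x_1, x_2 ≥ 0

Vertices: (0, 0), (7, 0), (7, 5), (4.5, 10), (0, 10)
(4.5, 10) with z = -107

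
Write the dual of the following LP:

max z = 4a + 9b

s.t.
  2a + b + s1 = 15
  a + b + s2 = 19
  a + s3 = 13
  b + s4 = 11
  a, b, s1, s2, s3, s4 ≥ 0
Minimize: z = 15y1 + 19y2 + 13y3 + 11y4

Subject to:
  C1: -2y1 - y2 - y3 ≤ -4
  C2: -y1 - y2 - y4 ≤ -9
  y1, y2, y3, y4 ≥ 0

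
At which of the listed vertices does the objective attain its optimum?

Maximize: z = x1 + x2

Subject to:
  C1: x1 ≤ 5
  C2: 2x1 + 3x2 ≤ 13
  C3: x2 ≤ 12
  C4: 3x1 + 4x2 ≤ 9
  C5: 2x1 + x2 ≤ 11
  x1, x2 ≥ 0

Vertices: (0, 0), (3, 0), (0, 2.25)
Evaluating z = x1 + x2 at each vertex:
  (0, 0): z = 0
  (3, 0): z = 3
  (0, 2.25): z = 2.25

The largest value is z = 3, attained at (3, 0).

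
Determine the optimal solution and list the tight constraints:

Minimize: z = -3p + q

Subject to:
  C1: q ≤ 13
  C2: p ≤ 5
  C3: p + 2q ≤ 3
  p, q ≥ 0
Optimal: p = 3, q = 0
Slack at optimum:
  C1: slack = 13
  C2: slack = 2
  C3: slack = 0 (binding)
  p ≥ 0: p = 3
  q ≥ 0: q = 0 (binding)
Binding constraints: C3, q ≥ 0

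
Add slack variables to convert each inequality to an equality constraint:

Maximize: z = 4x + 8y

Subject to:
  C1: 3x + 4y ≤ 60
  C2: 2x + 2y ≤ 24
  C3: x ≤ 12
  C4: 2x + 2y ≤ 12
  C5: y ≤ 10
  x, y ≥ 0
max z = 4x + 8y

s.t.
  3x + 4y + s1 = 60
  2x + 2y + s2 = 24
  x + s3 = 12
  2x + 2y + s4 = 12
  y + s5 = 10
  x, y, s1, s2, s3, s4, s5 ≥ 0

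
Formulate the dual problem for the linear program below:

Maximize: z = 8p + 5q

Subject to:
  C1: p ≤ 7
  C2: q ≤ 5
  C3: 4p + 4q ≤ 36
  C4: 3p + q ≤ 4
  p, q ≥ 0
Minimize: z = 7y1 + 5y2 + 36y3 + 4y4

Subject to:
  C1: -y1 - 4y3 - 3y4 ≤ -8
  C2: -y2 - 4y3 - y4 ≤ -5
  y1, y2, y3, y4 ≥ 0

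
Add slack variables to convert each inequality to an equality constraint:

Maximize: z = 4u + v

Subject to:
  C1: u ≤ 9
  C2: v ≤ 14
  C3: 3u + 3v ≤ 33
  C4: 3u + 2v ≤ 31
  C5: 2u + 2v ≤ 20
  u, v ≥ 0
max z = 4u + v

s.t.
  u + s1 = 9
  v + s2 = 14
  3u + 3v + s3 = 33
  3u + 2v + s4 = 31
  2u + 2v + s5 = 20
  u, v, s1, s2, s3, s4, s5 ≥ 0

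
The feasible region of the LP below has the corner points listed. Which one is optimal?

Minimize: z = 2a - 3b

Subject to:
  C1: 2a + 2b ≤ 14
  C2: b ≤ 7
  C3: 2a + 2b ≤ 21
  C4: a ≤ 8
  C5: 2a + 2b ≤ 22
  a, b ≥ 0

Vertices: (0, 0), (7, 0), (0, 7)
Evaluating z = 2a - 3b at each vertex:
  (0, 0): z = 0
  (7, 0): z = 14
  (0, 7): z = -21

The smallest value is z = -21, attained at (0, 7).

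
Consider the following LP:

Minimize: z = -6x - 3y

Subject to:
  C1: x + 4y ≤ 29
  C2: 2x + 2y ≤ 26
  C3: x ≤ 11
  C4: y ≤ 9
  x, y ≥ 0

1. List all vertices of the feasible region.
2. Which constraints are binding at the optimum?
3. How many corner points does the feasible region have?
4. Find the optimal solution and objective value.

1. (0, 0), (11, 0), (11, 2), (7.667, 5.333), (0, 7.25)
2. C2, C3
3. 5
4. x = 11, y = 2, z = -72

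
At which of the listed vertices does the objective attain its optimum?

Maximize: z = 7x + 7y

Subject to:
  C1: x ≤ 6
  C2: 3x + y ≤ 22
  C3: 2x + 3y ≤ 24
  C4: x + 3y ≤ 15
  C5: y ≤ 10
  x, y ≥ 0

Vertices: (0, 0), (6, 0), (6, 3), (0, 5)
Evaluating z = 7x + 7y at each vertex:
  (0, 0): z = 0
  (6, 0): z = 42
  (6, 3): z = 63
  (0, 5): z = 35

The largest value is z = 63, attained at (6, 3).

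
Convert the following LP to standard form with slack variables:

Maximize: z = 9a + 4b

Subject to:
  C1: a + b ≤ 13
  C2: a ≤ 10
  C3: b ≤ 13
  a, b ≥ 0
max z = 9a + 4b

s.t.
  a + b + s1 = 13
  a + s2 = 10
  b + s3 = 13
  a, b, s1, s2, s3 ≥ 0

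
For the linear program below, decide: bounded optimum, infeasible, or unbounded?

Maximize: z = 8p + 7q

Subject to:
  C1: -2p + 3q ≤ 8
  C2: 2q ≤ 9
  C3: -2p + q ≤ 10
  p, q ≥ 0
Feasible point: (0, 0) satisfies every constraint, so the LP is feasible.
Direction d = (1, 0): for each constraint row a, a·d ≤ 0 —
  (-2)(1) + (3)(0) = -2 ≤ 0
  (0)(1) + (2)(0) = 0 ≤ 0
  (-2)(1) + (1)(0) = -2 ≤ 0
and d ≥ 0, so (0, 0) + t·d stays feasible for every t ≥ 0. Along this ray z = 8p + 7q changes by 8 per unit t, so z → +∞.

Unbounded — the objective can increase without bound over the feasible region.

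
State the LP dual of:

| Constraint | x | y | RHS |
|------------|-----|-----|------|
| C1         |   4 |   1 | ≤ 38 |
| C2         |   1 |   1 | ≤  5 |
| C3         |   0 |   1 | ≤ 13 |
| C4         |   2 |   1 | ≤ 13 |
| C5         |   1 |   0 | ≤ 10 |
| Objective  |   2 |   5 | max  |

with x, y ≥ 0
Minimize: z = 38y1 + 5y2 + 13y3 + 13y4 + 10y5

Subject to:
  C1: -4y1 - y2 - 2y4 - y5 ≤ -2
  C2: -y1 - y2 - y3 - y4 ≤ -5
  y1, y2, y3, y4, y5 ≥ 0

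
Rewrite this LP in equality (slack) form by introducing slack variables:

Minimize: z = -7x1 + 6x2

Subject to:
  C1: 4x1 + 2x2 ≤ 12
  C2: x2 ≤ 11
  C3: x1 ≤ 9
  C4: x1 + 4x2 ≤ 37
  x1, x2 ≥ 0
min z = -7x1 + 6x2

s.t.
  4x1 + 2x2 + s1 = 12
  x2 + s2 = 11
  x1 + s3 = 9
  x1 + 4x2 + s4 = 37
  x1, x2, s1, s2, s3, s4 ≥ 0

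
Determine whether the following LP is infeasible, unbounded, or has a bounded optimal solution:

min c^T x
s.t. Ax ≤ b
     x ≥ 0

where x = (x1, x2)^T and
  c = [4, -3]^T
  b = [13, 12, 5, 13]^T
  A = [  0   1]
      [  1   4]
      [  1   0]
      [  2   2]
The point (0, 3) satisfies every constraint, so the LP is feasible; the constraints give x1 ≤ 5 and x2 ≤ 13, which with x1, x2 ≥ 0 keep the feasible region inside a bounded box. A feasible, bounded LP attains a finite optimum at a vertex.

Evaluating z = 4x1 - 3x2 at each vertex:
  (0, 0): z = 0
  (5, 0): z = 20
  (5, 1.5): z = 15.5
  (4.667, 1.833): z = 13.17
  (0, 3): z = -9

Bounded optimum: z* = -9 at (0, 3).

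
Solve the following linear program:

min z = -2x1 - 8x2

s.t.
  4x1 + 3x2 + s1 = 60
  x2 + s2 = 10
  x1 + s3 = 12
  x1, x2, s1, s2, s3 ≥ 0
Each vertex is the intersection of two constraint boundaries that also satisfies all remaining constraints:
  x1 = 0 and x2 = 0 → (0, 0)
  x1 = 12 and x2 = 0 → (12, 0)
  4x1 + 3x2 = 60 and x1 = 12 → (12, 4)
  4x1 + 3x2 = 60 and x2 = 10 → (7.5, 10)
  x2 = 10 and x1 = 0 → (0, 10)

Evaluating z = -2x1 - 8x2 at each vertex:
  (0, 0): z = 0
  (12, 0): z = -24
  (12, 4): z = -56
  (7.5, 10): z = -95
  (0, 10): z = -80

The minimum is at (7.5, 10) with z = -95.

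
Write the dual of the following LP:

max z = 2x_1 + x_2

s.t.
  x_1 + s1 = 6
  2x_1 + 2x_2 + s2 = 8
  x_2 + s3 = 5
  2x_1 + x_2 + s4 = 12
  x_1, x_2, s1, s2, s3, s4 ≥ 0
Minimize: z = 6y1 + 8y2 + 5y3 + 12y4

Subject to:
  C1: -y1 - 2y2 - 2y4 ≤ -2
  C2: -2y2 - y3 - y4 ≤ -1
  y1, y2, y3, y4 ≥ 0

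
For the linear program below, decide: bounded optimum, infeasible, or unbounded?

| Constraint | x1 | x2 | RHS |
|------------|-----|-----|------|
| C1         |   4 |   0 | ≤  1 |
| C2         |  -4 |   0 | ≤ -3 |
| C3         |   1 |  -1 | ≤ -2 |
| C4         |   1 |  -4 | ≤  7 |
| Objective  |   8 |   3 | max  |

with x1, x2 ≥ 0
C1 requires 4x1 ≤ 1, while C2 (-4x1 ≤ -3) is equivalent to 4x1 ≥ 3. Together they would need 3 ≤ 4x1 ≤ 1, which is impossible since 3 > 1. No point satisfies all constraints.

Infeasible: no point satisfies all constraints simultaneously.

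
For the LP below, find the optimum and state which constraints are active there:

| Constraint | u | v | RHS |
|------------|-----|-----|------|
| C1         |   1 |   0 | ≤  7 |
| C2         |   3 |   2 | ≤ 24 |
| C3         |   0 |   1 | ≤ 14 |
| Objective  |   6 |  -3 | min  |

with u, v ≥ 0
Optimal: u = 0, v = 12
Slack at optimum:
  C1: slack = 7
  C2: slack = 0 (binding)
  C3: slack = 2
  u ≥ 0: u = 0 (binding)
  v ≥ 0: v = 12
Binding constraints: C2, u ≥ 0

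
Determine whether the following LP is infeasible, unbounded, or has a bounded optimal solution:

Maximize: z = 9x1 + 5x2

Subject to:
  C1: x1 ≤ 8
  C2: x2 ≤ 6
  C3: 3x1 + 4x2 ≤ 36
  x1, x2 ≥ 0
The point (8, 3) satisfies every constraint, so the LP is feasible; the constraints give x1 ≤ 8 and x2 ≤ 6, which with x1, x2 ≥ 0 keep the feasible region inside a bounded box. A feasible, bounded LP attains a finite optimum at a vertex.

Evaluating z = 9x1 + 5x2 at each vertex:
  (0, 0): z = 0
  (8, 0): z = 72
  (8, 3): z = 87
  (4, 6): z = 66
  (0, 6): z = 30

Bounded optimum: z* = 87 at (8, 3).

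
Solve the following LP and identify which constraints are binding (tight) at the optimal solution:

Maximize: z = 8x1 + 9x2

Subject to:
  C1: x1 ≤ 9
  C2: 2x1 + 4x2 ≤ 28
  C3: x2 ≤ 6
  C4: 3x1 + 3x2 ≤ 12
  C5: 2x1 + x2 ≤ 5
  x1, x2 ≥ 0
Optimal: x1 = 0, x2 = 4
Slack at optimum:
  C1: slack = 9
  C2: slack = 12
  C3: slack = 2
  C4: slack = 0 (binding)
  C5: slack = 1
  x1 ≥ 0: x1 = 0 (binding)
  x2 ≥ 0: x2 = 4
Binding constraints: C4, x1 ≥ 0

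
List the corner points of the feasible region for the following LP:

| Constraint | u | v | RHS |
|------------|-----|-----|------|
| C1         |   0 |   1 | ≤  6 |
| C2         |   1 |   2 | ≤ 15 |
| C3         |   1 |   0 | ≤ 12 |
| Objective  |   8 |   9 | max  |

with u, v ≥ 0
Each vertex is the intersection of two constraint boundaries that also satisfies all remaining constraints:
  u = 0 and v = 0 → (0, 0)
  u = 12 and v = 0 → (12, 0)
  u + 2v = 15 and u = 12 → (12, 1.5)
  v = 6 and u + 2v = 15 → (3, 6)
  v = 6 and u = 0 → (0, 6)

Vertices: (0, 0), (12, 0), (12, 1.5), (3, 6), (0, 6)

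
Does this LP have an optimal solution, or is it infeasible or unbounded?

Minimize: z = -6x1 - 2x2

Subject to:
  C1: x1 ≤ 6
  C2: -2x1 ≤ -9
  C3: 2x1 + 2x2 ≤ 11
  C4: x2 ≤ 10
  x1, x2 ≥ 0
The point (5.5, 0) satisfies every constraint, so the LP is feasible; the constraints give x1 ≤ 6 and x2 ≤ 10, which with x1, x2 ≥ 0 keep the feasible region inside a bounded box. A feasible, bounded LP attains a finite optimum at a vertex.

Evaluating z = -6x1 - 2x2 at each vertex:
  (4.5, 0): z = -27
  (5.5, 0): z = -33
  (4.5, 1): z = -29

Feasible with finite optimum z* = -33 at (5.5, 0).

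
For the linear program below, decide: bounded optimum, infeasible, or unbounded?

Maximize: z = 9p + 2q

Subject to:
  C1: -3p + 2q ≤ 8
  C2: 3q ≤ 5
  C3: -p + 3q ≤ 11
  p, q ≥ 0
Feasible point: (0, 0) satisfies every constraint, so the LP is feasible.
Direction d = (1, 0): for each constraint row a, a·d ≤ 0 —
  (-3)(1) + (2)(0) = -3 ≤ 0
  (0)(1) + (3)(0) = 0 ≤ 0
  (-1)(1) + (3)(0) = -1 ≤ 0
and d ≥ 0, so (0, 0) + t·d stays feasible for every t ≥ 0. Along this ray z = 9p + 2q changes by 9 per unit t, so z → +∞.

Unbounded: there is a feasible ray along which z → +∞.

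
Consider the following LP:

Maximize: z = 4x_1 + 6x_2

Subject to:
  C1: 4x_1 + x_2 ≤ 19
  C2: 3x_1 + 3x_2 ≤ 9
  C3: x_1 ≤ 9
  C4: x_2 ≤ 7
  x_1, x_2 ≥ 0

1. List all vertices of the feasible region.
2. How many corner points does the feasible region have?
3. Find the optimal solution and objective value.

1. (0, 0), (3, 0), (0, 3)
2. 3
3. x_1 = 0, x_2 = 3, z = 18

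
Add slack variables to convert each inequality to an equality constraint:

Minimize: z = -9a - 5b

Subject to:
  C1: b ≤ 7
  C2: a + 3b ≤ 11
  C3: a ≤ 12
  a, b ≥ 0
min z = -9a - 5b

s.t.
  b + s1 = 7
  a + 3b + s2 = 11
  a + s3 = 12
  a, b, s1, s2, s3 ≥ 0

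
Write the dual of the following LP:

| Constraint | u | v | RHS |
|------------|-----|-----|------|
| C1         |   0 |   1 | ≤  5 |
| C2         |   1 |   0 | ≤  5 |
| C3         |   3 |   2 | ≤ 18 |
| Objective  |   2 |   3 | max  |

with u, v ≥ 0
Minimize: z = 5y1 + 5y2 + 18y3

Subject to:
  C1: -y2 - 3y3 ≤ -2
  C2: -y1 - 2y3 ≤ -3
  y1, y2, y3 ≥ 0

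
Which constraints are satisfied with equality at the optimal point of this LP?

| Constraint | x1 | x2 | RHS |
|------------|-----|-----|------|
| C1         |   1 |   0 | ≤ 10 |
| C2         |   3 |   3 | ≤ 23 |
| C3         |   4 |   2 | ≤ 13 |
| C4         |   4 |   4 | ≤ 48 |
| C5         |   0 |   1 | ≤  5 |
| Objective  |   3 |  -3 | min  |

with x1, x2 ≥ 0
Optimal: x1 = 0, x2 = 5
Slack at optimum:
  C1: slack = 10
  C2: slack = 8
  C3: slack = 3
  C4: slack = 28
  C5: slack = 0 (binding)
  x1 ≥ 0: x1 = 0 (binding)
  x2 ≥ 0: x2 = 5
Binding constraints: C5, x1 ≥ 0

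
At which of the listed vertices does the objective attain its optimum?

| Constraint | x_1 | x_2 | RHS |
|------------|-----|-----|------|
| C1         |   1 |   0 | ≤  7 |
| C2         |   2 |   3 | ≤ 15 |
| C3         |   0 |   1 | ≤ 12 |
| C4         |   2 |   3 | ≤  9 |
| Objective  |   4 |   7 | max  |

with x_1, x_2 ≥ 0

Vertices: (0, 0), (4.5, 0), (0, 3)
Evaluating z = 4x_1 + 7x_2 at each vertex:
  (0, 0): z = 0
  (4.5, 0): z = 18
  (0, 3): z = 21

The largest value is z = 21, attained at (0, 3).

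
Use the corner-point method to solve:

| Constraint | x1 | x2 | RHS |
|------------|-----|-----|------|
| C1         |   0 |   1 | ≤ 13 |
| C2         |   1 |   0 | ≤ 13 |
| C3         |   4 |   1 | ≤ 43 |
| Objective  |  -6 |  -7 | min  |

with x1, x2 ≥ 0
x1 = 7.5, x2 = 13, z = -136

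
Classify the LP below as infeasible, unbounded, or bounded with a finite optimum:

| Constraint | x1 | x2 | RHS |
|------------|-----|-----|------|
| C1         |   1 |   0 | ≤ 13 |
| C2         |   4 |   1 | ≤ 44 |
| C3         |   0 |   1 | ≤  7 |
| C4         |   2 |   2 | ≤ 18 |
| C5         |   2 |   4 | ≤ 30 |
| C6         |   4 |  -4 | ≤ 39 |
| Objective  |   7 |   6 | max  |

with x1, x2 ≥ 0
The point (9, 0) satisfies every constraint, so the LP is feasible; the constraints give x1 ≤ 13 and x2 ≤ 7, which with x1, x2 ≥ 0 keep the feasible region inside a bounded box. A feasible, bounded LP attains a finite optimum at a vertex.

Evaluating z = 7x1 + 6x2 at each vertex:
  (0, 0): z = 0
  (9, 0): z = 63
  (3, 6): z = 57
  (1, 7): z = 49
  (0, 7): z = 42

Bounded optimum: z* = 63 at (9, 0).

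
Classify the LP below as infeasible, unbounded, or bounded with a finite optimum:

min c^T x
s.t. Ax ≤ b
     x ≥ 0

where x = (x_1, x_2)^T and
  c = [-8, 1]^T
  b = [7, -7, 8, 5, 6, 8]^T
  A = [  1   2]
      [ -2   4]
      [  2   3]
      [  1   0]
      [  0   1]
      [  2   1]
The point (4, 0) satisfies every constraint, so the LP is feasible; the constraints give x_1 ≤ 5 and x_2 ≤ 6, which with x_1, x_2 ≥ 0 keep the feasible region inside a bounded box. A feasible, bounded LP attains a finite optimum at a vertex.

Evaluating z = -8x_1 + x_2 at each vertex:
  (3.5, 0): z = -28
  (4, 0): z = -32
  (3.786, 0.1429): z = -30.14

The LP has an optimal solution: (4, 0) with z = -32.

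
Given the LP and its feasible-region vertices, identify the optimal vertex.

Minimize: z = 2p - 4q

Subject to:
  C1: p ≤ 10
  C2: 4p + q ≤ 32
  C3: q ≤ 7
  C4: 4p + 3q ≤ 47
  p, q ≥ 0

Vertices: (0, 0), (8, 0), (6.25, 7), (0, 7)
Evaluating z = 2p - 4q at each vertex:
  (0, 0): z = 0
  (8, 0): z = 16
  (6.25, 7): z = -15.5
  (0, 7): z = -28

The smallest value is z = -28, attained at (0, 7).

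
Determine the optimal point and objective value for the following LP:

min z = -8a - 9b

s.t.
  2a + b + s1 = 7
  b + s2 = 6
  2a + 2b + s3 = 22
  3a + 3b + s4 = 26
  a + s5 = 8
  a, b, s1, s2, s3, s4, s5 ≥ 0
a = 0.5, b = 6, z = -58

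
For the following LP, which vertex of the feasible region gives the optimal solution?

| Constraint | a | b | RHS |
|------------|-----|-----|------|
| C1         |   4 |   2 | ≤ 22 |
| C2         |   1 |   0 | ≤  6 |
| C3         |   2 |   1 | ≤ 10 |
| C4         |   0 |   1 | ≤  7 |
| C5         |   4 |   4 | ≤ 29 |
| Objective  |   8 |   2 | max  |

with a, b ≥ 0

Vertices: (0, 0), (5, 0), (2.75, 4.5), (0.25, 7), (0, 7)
Evaluating z = 8a + 2b at each vertex:
  (0, 0): z = 0
  (5, 0): z = 40
  (2.75, 4.5): z = 31
  (0.25, 7): z = 16
  (0, 7): z = 14

The largest value is z = 40, attained at (5, 0).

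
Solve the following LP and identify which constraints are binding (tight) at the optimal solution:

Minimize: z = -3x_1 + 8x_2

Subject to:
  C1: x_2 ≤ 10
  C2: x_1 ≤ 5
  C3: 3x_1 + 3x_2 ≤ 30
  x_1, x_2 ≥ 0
Optimal: x_1 = 5, x_2 = 0
Binding: C2, x_2 ≥ 0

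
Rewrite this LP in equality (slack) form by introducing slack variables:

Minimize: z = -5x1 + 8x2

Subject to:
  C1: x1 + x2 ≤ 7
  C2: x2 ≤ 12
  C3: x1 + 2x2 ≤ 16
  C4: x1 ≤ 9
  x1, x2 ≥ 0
min z = -5x1 + 8x2

s.t.
  x1 + x2 + s1 = 7
  x2 + s2 = 12
  x1 + 2x2 + s3 = 16
  x1 + s4 = 9
  x1, x2, s1, s2, s3, s4 ≥ 0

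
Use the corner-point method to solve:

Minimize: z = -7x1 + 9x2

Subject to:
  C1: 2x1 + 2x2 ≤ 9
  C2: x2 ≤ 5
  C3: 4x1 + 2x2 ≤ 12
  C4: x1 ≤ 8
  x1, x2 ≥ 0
Each vertex is the intersection of two constraint boundaries that also satisfies all remaining constraints:
  x1 = 0 and x2 = 0 → (0, 0)
  4x1 + 2x2 = 12 and x2 = 0 → (3, 0)
  2x1 + 2x2 = 9 and 4x1 + 2x2 = 12 → (1.5, 3)
  2x1 + 2x2 = 9 and x1 = 0 → (0, 4.5)

Evaluating z = -7x1 + 9x2 at each vertex:
  (0, 0): z = 0
  (3, 0): z = -21
  (1.5, 3): z = 16.5
  (0, 4.5): z = 40.5

The minimum is at (3, 0) with z = -21.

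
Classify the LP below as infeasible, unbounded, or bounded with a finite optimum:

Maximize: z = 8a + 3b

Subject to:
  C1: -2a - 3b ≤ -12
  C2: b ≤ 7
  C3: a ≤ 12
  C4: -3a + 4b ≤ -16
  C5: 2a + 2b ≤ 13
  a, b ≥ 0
The point (6.5, 0) satisfies every constraint, so the LP is feasible; the constraints give a ≤ 12 and b ≤ 7, which with a, b ≥ 0 keep the feasible region inside a bounded box. A feasible, bounded LP attains a finite optimum at a vertex.

Evaluating z = 8a + 3b at each vertex:
  (6, 0): z = 48
  (6.5, 0): z = 52
  (6, 0.5): z = 49.5
  (5.647, 0.2353): z = 45.88

The LP has an optimal solution: (6.5, 0) with z = 52.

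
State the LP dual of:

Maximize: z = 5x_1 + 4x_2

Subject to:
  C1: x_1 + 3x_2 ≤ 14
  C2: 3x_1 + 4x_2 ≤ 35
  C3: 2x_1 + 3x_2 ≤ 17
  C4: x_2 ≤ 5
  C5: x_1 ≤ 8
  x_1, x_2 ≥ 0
Minimize: z = 14y1 + 35y2 + 17y3 + 5y4 + 8y5

Subject to:
  C1: -y1 - 3y2 - 2y3 - y5 ≤ -5
  C2: -3y1 - 4y2 - 3y3 - y4 ≤ -4
  y1, y2, y3, y4, y5 ≥ 0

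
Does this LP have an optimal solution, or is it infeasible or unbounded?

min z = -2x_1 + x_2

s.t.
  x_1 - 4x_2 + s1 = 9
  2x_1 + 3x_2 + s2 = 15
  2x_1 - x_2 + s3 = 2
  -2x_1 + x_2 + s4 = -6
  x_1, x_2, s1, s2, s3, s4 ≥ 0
The row 2x_1 - x_2 + s3 = 2 with s3 ≥ 0 requires 2x_1 - x_2 ≤ 2, while the row -2x_1 + x_2 + s4 = -6 with s4 ≥ 0 is equivalent to 2x_1 - x_2 ≥ 6. Together they would need 6 ≤ 2x_1 - x_2 ≤ 2, which is impossible since 6 > 2. No point satisfies all constraints.

The feasible region is empty; the LP is infeasible.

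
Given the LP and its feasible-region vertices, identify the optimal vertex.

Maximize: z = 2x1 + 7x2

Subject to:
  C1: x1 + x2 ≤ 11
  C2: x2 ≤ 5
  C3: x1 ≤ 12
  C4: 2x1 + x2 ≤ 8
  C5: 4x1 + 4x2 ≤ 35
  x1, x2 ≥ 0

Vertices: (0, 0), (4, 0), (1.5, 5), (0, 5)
(1.5, 5) with z = 38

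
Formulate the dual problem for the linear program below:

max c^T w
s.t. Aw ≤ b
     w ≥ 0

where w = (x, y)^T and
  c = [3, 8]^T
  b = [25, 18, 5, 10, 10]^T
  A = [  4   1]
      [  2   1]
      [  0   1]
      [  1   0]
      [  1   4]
Minimize: z = 25y1 + 18y2 + 5y3 + 10y4 + 10y5

Subject to:
  C1: -4y1 - 2y2 - y4 - y5 ≤ -3
  C2: -y1 - y2 - y3 - 4y5 ≤ -8
  y1, y2, y3, y4, y5 ≥ 0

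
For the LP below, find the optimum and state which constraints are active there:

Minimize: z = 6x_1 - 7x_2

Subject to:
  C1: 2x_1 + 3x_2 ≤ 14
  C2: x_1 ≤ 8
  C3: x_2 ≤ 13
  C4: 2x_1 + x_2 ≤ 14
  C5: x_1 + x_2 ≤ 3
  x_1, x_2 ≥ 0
Optimal: x_1 = 0, x_2 = 3
Slack at optimum:
  C1: slack = 5
  C2: slack = 8
  C3: slack = 10
  C4: slack = 11
  C5: slack = 0 (binding)
  x_1 ≥ 0: x_1 = 0 (binding)
  x_2 ≥ 0: x_2 = 3
Binding constraints: C5, x_1 ≥ 0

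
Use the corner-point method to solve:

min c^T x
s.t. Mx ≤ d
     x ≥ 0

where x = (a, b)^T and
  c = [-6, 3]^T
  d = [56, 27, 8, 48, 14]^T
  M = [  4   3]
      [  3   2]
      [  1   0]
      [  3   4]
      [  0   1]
Each vertex is the intersection of two constraint boundaries that also satisfies all remaining constraints:
  a = 0 and b = 0 → (0, 0)
  a = 8 and b = 0 → (8, 0)
  3a + 2b = 27 and a = 8 → (8, 1.5)
  3a + 2b = 27 and 3a + 4b = 48 → (2, 10.5)
  3a + 4b = 48 and a = 0 → (0, 12)

Evaluating z = -6a + 3b at each vertex:
  (0, 0): z = 0
  (8, 0): z = -48
  (8, 1.5): z = -43.5
  (2, 10.5): z = 19.5
  (0, 12): z = 36

The minimum is at (8, 0) with z = -48.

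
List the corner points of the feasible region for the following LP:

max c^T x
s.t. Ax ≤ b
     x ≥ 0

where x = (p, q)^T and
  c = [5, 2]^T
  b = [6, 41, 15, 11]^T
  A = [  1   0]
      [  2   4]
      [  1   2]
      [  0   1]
Each vertex is the intersection of two constraint boundaries that also satisfies all remaining constraints:
  p = 0 and q = 0 → (0, 0)
  p = 6 and q = 0 → (6, 0)
  p = 6 and p + 2q = 15 → (6, 4.5)
  p + 2q = 15 and p = 0 → (0, 7.5)

Vertices: (0, 0), (6, 0), (6, 4.5), (0, 7.5)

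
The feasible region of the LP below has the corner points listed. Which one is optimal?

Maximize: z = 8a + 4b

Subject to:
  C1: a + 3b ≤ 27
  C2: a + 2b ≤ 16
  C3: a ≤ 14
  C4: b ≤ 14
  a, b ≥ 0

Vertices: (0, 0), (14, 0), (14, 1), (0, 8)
Evaluating z = 8a + 4b at each vertex:
  (0, 0): z = 0
  (14, 0): z = 112
  (14, 1): z = 116
  (0, 8): z = 32

The largest value is z = 116, attained at (14, 1).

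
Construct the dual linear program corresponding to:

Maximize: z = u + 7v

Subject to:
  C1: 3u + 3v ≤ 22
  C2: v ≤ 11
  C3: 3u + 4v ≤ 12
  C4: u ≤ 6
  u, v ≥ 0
Minimize: z = 22y1 + 11y2 + 12y3 + 6y4

Subject to:
  C1: -3y1 - 3y3 - y4 ≤ -1
  C2: -3y1 - y2 - 4y3 ≤ -7
  y1, y2, y3, y4 ≥ 0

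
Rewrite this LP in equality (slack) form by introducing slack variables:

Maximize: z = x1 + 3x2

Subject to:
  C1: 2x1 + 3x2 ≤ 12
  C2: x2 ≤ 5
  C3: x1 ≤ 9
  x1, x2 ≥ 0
max z = x1 + 3x2

s.t.
  2x1 + 3x2 + s1 = 12
  x2 + s2 = 5
  x1 + s3 = 9
  x1, x2, s1, s2, s3 ≥ 0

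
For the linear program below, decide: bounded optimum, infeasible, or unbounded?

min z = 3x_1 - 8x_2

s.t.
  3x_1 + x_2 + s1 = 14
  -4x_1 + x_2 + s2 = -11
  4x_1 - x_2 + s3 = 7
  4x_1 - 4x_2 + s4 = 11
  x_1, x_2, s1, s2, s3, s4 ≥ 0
The row 4x_1 - x_2 + s3 = 7 with s3 ≥ 0 requires 4x_1 - x_2 ≤ 7, while the row -4x_1 + x_2 + s2 = -11 with s2 ≥ 0 is equivalent to 4x_1 - x_2 ≥ 11. Together they would need 11 ≤ 4x_1 - x_2 ≤ 7, which is impossible since 11 > 7. No point satisfies all constraints.

The feasible region is empty; the LP is infeasible.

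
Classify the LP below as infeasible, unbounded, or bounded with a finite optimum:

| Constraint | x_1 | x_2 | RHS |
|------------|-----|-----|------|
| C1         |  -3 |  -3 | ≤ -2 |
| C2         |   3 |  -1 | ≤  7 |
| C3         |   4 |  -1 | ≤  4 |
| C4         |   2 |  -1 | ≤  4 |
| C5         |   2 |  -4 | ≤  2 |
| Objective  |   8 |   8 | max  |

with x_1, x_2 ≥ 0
Feasible point: (0, 1) satisfies every constraint, so the LP is feasible.
Direction d = (0, 1): for each constraint row a, a·d ≤ 0 —
  (-3)(0) + (-3)(1) = -3 ≤ 0
  (3)(0) + (-1)(1) = -1 ≤ 0
  (4)(0) + (-1)(1) = -1 ≤ 0
  (2)(0) + (-1)(1) = -1 ≤ 0
  (2)(0) + (-4)(1) = -4 ≤ 0
and d ≥ 0, so (0, 1) + t·d stays feasible for every t ≥ 0. Along this ray z = 8x_1 + 8x_2 changes by 8 per unit t, so z → +∞.

Unbounded — the objective can increase without bound over the feasible region.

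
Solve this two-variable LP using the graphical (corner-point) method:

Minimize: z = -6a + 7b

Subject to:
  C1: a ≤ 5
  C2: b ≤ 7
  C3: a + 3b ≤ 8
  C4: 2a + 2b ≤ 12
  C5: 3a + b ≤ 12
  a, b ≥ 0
Each vertex is the intersection of two constraint boundaries that also satisfies all remaining constraints:
  a = 0 and b = 0 → (0, 0)
  3a + b = 12 and b = 0 → (4, 0)
  a + 3b = 8 and 3a + b = 12 → (3.5, 1.5)
  a + 3b = 8 and a = 0 → (0, 2.667)

Evaluating z = -6a + 7b at each vertex:
  (0, 0): z = 0
  (4, 0): z = -24
  (3.5, 1.5): z = -10.5
  (0, 2.667): z = 18.67

The minimum is at (4, 0) with z = -24.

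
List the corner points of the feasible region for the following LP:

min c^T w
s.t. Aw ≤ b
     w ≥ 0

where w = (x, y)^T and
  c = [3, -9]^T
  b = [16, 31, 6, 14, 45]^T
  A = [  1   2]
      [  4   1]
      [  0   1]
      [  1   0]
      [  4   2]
Each vertex is the intersection of two constraint boundaries that also satisfies all remaining constraints:
  x = 0 and y = 0 → (0, 0)
  4x + y = 31 and y = 0 → (7.75, 0)
  x + 2y = 16 and 4x + y = 31 → (6.571, 4.714)
  x + 2y = 16 and y = 6 → (4, 6)
  y = 6 and x = 0 → (0, 6)

Vertices: (0, 0), (7.75, 0), (6.571, 4.714), (4, 6), (0, 6)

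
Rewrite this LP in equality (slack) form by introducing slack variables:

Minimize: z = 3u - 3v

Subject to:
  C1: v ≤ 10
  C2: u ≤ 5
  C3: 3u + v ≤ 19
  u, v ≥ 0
min z = 3u - 3v

s.t.
  v + s1 = 10
  u + s2 = 5
  3u + v + s3 = 19
  u, v, s1, s2, s3 ≥ 0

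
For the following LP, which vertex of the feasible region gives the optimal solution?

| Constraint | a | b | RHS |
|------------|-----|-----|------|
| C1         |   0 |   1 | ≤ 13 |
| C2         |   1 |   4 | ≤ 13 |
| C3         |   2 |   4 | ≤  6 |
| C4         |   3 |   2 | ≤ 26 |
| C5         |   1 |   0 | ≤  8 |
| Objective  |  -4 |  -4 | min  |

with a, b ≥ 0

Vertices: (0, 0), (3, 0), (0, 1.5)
Evaluating z = -4a - 4b at each vertex:
  (0, 0): z = 0
  (3, 0): z = -12
  (0, 1.5): z = -6

The smallest value is z = -12, attained at (3, 0).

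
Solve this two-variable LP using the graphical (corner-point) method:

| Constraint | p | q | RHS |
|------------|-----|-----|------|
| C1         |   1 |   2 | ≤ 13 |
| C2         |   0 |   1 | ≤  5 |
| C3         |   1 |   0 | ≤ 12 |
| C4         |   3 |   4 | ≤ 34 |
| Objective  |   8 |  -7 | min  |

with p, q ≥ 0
Each vertex is the intersection of two constraint boundaries that also satisfies all remaining constraints:
  p = 0 and q = 0 → (0, 0)
  3p + 4q = 34 and q = 0 → (11.33, 0)
  p + 2q = 13 and 3p + 4q = 34 → (8, 2.5)
  p + 2q = 13 and q = 5 → (3, 5)
  q = 5 and p = 0 → (0, 5)

Evaluating z = 8p - 7q at each vertex:
  (0, 0): z = 0
  (11.33, 0): z = 90.67
  (8, 2.5): z = 46.5
  (3, 5): z = -11
  (0, 5): z = -35

The minimum is at (0, 5) with z = -35.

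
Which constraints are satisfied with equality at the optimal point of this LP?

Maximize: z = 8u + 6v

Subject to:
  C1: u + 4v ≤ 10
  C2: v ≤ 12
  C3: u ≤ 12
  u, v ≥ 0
Optimal: u = 10, v = 0
Binding: C1, v ≥ 0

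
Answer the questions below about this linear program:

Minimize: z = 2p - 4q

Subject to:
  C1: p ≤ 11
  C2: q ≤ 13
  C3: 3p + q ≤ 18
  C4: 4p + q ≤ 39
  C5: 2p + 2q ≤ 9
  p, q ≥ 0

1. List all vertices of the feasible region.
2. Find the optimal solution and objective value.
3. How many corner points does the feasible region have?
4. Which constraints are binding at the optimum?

1. (0, 0), (4.5, 0), (0, 4.5)
2. p = 0, q = 4.5, z = -18
3. 3
4. C5, p ≥ 0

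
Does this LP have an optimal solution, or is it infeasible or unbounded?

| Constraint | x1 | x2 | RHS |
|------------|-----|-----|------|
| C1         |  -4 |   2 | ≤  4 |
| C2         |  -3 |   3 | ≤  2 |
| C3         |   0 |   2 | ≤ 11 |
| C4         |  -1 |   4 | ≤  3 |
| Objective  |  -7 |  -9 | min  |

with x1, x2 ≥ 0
Feasible point: (0, 0) satisfies every constraint, so the LP is feasible.
Direction d = (1, 0): for each constraint row a, a·d ≤ 0 —
  (-4)(1) + (2)(0) = -4 ≤ 0
  (-3)(1) + (3)(0) = -3 ≤ 0
  (0)(1) + (2)(0) = 0 ≤ 0
  (-1)(1) + (4)(0) = -1 ≤ 0
and d ≥ 0, so (0, 0) + t·d stays feasible for every t ≥ 0. Along this ray z = -7x1 - 9x2 changes by -7 per unit t, so z → −∞.

The LP is unbounded; z can be made arbitrarily small.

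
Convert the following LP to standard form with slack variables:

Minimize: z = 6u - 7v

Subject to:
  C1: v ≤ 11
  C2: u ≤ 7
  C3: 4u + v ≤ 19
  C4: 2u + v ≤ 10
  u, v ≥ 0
min z = 6u - 7v

s.t.
  v + s1 = 11
  u + s2 = 7
  4u + v + s3 = 19
  2u + v + s4 = 10
  u, v, s1, s2, s3, s4 ≥ 0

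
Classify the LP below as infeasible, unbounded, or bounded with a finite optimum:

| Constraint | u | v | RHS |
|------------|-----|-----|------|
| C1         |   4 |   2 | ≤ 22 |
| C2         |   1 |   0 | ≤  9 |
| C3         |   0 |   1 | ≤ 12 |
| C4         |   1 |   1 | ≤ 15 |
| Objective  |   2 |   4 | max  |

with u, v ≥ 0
The point (0, 11) satisfies every constraint, so the LP is feasible; the constraints give u ≤ 9 and v ≤ 12, which with u, v ≥ 0 keep the feasible region inside a bounded box. A feasible, bounded LP attains a finite optimum at a vertex.

Evaluating z = 2u + 4v at each vertex:
  (0, 0): z = 0
  (5.5, 0): z = 11
  (0, 11): z = 44

The LP has an optimal solution: (0, 11) with z = 44.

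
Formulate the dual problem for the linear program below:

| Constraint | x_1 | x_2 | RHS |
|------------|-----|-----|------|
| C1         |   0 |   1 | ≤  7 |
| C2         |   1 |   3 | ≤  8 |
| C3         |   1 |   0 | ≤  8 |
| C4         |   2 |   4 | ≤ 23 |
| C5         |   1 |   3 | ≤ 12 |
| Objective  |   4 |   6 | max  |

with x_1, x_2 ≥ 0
Minimize: z = 7y1 + 8y2 + 8y3 + 23y4 + 12y5

Subject to:
  C1: -y2 - y3 - 2y4 - y5 ≤ -4
  C2: -y1 - 3y2 - 4y4 - 3y5 ≤ -6
  y1, y2, y3, y4, y5 ≥ 0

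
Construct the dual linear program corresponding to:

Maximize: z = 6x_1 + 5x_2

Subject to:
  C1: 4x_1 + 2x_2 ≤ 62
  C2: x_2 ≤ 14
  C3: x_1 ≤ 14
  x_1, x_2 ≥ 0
Minimize: z = 62y1 + 14y2 + 14y3

Subject to:
  C1: -4y1 - y3 ≤ -6
  C2: -2y1 - y2 ≤ -5
  y1, y2, y3 ≥ 0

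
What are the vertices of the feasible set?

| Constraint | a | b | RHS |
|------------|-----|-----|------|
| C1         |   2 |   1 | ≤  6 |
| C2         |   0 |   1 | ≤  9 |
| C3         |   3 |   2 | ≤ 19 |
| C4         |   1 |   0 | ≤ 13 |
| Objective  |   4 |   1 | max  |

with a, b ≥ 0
Each vertex is the intersection of two constraint boundaries that also satisfies all remaining constraints:
  a = 0 and b = 0 → (0, 0)
  2a + b = 6 and b = 0 → (3, 0)
  2a + b = 6 and a = 0 → (0, 6)

Vertices: (0, 0), (3, 0), (0, 6)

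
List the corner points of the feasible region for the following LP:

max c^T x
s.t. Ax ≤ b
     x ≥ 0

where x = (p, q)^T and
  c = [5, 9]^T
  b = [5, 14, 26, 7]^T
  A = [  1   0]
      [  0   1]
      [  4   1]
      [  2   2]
Each vertex is the intersection of two constraint boundaries that also satisfies all remaining constraints:
  p = 0 and q = 0 → (0, 0)
  2p + 2q = 7 and q = 0 → (3.5, 0)
  2p + 2q = 7 and p = 0 → (0, 3.5)

Vertices: (0, 0), (3.5, 0), (0, 3.5)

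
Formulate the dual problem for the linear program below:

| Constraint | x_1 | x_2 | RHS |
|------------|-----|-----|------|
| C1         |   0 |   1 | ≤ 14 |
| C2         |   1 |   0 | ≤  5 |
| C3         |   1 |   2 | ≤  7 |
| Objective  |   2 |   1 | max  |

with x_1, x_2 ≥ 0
Minimize: z = 14y1 + 5y2 + 7y3

Subject to:
  C1: -y2 - y3 ≤ -2
  C2: -y1 - 2y3 ≤ -1
  y1, y2, y3 ≥ 0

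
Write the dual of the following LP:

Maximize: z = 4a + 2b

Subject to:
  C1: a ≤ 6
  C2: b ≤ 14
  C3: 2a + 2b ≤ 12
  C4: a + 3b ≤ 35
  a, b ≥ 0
Minimize: z = 6y1 + 14y2 + 12y3 + 35y4

Subject to:
  C1: -y1 - 2y3 - y4 ≤ -4
  C2: -y2 - 2y3 - 3y4 ≤ -2
  y1, y2, y3, y4 ≥ 0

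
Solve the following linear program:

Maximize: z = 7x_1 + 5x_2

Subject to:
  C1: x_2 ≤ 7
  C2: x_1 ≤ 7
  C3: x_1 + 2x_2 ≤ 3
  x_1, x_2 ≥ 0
Each vertex is the intersection of two constraint boundaries that also satisfies all remaining constraints:
  x_1 = 0 and x_2 = 0 → (0, 0)
  x_1 + 2x_2 = 3 and x_2 = 0 → (3, 0)
  x_1 + 2x_2 = 3 and x_1 = 0 → (0, 1.5)

Evaluating z = 7x_1 + 5x_2 at each vertex:
  (0, 0): z = 0
  (3, 0): z = 21
  (0, 1.5): z = 7.5

The maximum is at (3, 0) with z = 21.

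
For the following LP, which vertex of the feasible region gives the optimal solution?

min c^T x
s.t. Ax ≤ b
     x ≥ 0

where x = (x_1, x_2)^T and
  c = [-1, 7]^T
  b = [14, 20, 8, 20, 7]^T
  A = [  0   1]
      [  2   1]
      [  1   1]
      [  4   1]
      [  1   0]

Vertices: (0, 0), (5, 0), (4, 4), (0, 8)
(5, 0) with z = -5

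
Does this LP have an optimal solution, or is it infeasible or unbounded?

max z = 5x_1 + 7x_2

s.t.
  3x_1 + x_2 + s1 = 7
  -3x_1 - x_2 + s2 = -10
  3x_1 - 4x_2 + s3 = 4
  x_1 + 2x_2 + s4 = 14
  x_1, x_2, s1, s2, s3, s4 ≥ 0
The row 3x_1 + x_2 + s1 = 7 with s1 ≥ 0 requires 3x_1 + x_2 ≤ 7, while the row -3x_1 - x_2 + s2 = -10 with s2 ≥ 0 is equivalent to 3x_1 + x_2 ≥ 10. Together they would need 10 ≤ 3x_1 + x_2 ≤ 7, which is impossible since 10 > 7. No point satisfies all constraints.

Infeasible — the constraint set is empty.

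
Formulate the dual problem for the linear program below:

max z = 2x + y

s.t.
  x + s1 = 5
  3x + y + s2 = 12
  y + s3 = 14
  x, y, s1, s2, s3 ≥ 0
Minimize: z = 5y1 + 12y2 + 14y3

Subject to:
  C1: -y1 - 3y2 ≤ -2
  C2: -y2 - y3 ≤ -1
  y1, y2, y3 ≥ 0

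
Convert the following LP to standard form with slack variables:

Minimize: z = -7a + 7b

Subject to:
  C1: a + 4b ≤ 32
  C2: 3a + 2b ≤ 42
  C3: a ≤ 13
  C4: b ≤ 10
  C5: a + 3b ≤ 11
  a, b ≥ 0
min z = -7a + 7b

s.t.
  a + 4b + s1 = 32
  3a + 2b + s2 = 42
  a + s3 = 13
  b + s4 = 10
  a + 3b + s5 = 11
  a, b, s1, s2, s3, s4, s5 ≥ 0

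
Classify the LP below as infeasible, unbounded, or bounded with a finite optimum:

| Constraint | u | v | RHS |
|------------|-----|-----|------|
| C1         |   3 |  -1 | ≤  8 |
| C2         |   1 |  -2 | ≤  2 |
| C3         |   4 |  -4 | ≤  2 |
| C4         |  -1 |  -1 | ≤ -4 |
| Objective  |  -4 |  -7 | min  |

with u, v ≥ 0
Feasible point: (0, 4) satisfies every constraint, so the LP is feasible.
Direction d = (0, 1): for each constraint row a, a·d ≤ 0 —
  (3)(0) + (-1)(1) = -1 ≤ 0
  (1)(0) + (-2)(1) = -2 ≤ 0
  (4)(0) + (-4)(1) = -4 ≤ 0
  (-1)(0) + (-1)(1) = -1 ≤ 0
and d ≥ 0, so (0, 4) + t·d stays feasible for every t ≥ 0. Along this ray z = -4u - 7v changes by -7 per unit t, so z → −∞.

Unbounded — the objective can decrease without bound over the feasible region.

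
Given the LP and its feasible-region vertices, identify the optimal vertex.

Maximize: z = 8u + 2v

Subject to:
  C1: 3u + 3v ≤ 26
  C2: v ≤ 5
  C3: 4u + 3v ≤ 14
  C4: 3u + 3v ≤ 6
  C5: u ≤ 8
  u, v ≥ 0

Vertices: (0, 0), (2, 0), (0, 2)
Evaluating z = 8u + 2v at each vertex:
  (0, 0): z = 0
  (2, 0): z = 16
  (0, 2): z = 4

The largest value is z = 16, attained at (2, 0).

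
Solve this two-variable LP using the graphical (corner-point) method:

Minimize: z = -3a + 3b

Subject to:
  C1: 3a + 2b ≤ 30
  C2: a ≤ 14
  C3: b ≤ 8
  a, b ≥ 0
Each vertex is the intersection of two constraint boundaries that also satisfies all remaining constraints:
  a = 0 and b = 0 → (0, 0)
  3a + 2b = 30 and b = 0 → (10, 0)
  3a + 2b = 30 and b = 8 → (4.667, 8)
  b = 8 and a = 0 → (0, 8)

Evaluating z = -3a + 3b at each vertex:
  (0, 0): z = 0
  (10, 0): z = -30
  (4.667, 8): z = 10
  (0, 8): z = 24

The minimum is at (10, 0) with z = -30.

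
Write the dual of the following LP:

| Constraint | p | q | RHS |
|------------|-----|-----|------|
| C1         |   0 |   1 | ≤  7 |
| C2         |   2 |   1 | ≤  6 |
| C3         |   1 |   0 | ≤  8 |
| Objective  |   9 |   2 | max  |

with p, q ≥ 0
Minimize: z = 7y1 + 6y2 + 8y3

Subject to:
  C1: -2y2 - y3 ≤ -9
  C2: -y1 - y2 ≤ -2
  y1, y2, y3 ≥ 0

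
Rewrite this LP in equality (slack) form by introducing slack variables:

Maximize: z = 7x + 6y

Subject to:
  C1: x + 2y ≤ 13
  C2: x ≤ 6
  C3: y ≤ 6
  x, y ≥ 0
max z = 7x + 6y

s.t.
  x + 2y + s1 = 13
  x + s2 = 6
  y + s3 = 6
  x, y, s1, s2, s3 ≥ 0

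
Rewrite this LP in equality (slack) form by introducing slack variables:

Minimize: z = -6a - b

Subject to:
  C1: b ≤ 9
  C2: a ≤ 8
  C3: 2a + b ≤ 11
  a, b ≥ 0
min z = -6a - b

s.t.
  b + s1 = 9
  a + s2 = 8
  2a + b + s3 = 11
  a, b, s1, s2, s3 ≥ 0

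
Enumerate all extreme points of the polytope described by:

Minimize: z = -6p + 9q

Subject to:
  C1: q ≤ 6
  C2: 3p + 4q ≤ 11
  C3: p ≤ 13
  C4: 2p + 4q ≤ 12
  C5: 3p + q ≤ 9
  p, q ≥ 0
Each vertex is the intersection of two constraint boundaries that also satisfies all remaining constraints:
  p = 0 and q = 0 → (0, 0)
  3p + q = 9 and q = 0 → (3, 0)
  3p + 4q = 11 and 3p + q = 9 → (2.778, 0.6667)
  3p + 4q = 11 and p = 0 → (0, 2.75)

Vertices: (0, 0), (3, 0), (2.778, 0.6667), (0, 2.75)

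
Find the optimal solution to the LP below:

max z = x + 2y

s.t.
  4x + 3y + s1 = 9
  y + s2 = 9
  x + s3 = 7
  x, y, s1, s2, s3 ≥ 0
Each vertex is the intersection of two constraint boundaries that also satisfies all remaining constraints:
  x = 0 and y = 0 → (0, 0)
  4x + 3y = 9 and y = 0 → (2.25, 0)
  4x + 3y = 9 and x = 0 → (0, 3)

Evaluating z = x + 2y at each vertex:
  (0, 0): z = 0
  (2.25, 0): z = 2.25
  (0, 3): z = 6

The maximum is at (0, 3) with z = 6.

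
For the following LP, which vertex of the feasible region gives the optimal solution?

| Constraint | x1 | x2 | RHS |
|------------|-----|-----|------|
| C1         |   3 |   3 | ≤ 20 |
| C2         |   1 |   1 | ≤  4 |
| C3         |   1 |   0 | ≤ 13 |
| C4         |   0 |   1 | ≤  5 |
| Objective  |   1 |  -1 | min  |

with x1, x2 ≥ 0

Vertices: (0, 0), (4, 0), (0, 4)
Evaluating z = x1 - x2 at each vertex:
  (0, 0): z = 0
  (4, 0): z = 4
  (0, 4): z = -4

The smallest value is z = -4, attained at (0, 4).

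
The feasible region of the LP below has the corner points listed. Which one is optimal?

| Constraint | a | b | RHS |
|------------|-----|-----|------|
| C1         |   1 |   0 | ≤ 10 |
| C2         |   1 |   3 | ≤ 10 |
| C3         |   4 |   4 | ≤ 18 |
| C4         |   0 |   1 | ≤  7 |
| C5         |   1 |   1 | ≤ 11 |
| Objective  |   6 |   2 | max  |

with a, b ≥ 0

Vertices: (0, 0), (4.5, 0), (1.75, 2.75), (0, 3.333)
Evaluating z = 6a + 2b at each vertex:
  (0, 0): z = 0
  (4.5, 0): z = 27
  (1.75, 2.75): z = 16
  (0, 3.333): z = 6.667

The largest value is z = 27, attained at (4.5, 0).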